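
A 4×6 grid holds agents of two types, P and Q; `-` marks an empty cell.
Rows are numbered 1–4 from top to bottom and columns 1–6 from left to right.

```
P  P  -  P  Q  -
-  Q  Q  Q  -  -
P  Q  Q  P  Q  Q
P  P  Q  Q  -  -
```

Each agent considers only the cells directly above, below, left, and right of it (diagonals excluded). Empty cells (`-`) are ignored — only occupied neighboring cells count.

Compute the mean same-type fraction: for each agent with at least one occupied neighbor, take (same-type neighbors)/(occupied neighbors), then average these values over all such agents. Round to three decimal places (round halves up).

Row 1: (1,1)P 1/1 · (1,2)P 1/2 · (1,4)P 0/2 · (1,5)Q 0/1
Row 2: (2,2)Q 2/3 · (2,3)Q 3/3 · (2,4)Q 1/3
Row 3: (3,1)P 1/2 · (3,2)Q 2/4 · (3,3)Q 3/4 · (3,4)P 0/4 · (3,5)Q 1/2 · (3,6)Q 1/1
Row 4: (4,1)P 2/2 · (4,2)P 1/3 · (4,3)Q 2/3 · (4,4)Q 1/2
Sum over 17 agents: 1/1 + 1/2 + 0/2 + 0/1 + 2/3 + 3/3 + 1/3 + 1/2 + 2/4 + 3/4 + 0/4 + 1/2 + 1/1 + 2/2 + 1/3 + 2/3 + 1/2 = 37/4; mean = 37/4 ÷ 17 = 37/68 = 0.544117… → 0.544.

0.544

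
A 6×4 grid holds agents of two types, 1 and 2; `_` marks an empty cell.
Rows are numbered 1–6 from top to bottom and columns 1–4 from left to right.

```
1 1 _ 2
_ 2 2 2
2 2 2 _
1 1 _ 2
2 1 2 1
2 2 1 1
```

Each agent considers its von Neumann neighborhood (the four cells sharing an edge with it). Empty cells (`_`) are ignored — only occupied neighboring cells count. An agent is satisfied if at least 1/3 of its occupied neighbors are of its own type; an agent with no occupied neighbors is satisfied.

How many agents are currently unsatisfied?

3

Row 1: (1,1)1 1/1 ✓ · (1,2)1 1/2 ✓ · (1,4)2 1/1 ✓
Row 2: (2,2)2 2/3 ✓ · (2,3)2 3/3 ✓ · (2,4)2 2/2 ✓
Row 3: (3,1)2 1/2 ✓ · (3,2)2 3/4 ✓ · (3,3)2 2/2 ✓
Row 4: (4,1)1 1/3 ✓ · (4,2)1 2/3 ✓ · (4,4)2 0/1 ✗
Row 5: (5,1)2 1/3 ✓ · (5,2)1 1/4 ✗ · (5,3)2 0/3 ✗ · (5,4)1 1/3 ✓
Row 6: (6,1)2 2/2 ✓ · (6,2)2 1/3 ✓ · (6,3)1 1/3 ✓ · (6,4)1 2/2 ✓
Unsatisfied: (4,4), (5,2), (5,3) — 3 in total.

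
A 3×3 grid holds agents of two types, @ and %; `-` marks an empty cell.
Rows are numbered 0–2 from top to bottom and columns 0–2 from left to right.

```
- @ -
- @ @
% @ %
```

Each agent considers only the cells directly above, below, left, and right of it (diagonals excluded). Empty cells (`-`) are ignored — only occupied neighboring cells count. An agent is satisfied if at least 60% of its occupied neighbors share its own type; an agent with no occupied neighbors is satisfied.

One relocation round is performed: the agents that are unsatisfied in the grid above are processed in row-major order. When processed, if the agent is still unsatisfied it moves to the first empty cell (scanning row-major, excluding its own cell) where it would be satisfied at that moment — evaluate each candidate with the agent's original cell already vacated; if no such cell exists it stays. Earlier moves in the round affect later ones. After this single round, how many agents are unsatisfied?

Initially unsatisfied (in order): (1,2), (2,0), (2,1), (2,2).
  (1,2) → (0,0).
  (2,0): no empty cell satisfies it; stays.
  (2,1) → (0,2).
  (2,2): now satisfied by earlier moves; stays.
Resulting grid:
@ @ @
- @ -
% - %
All satisfied now.

0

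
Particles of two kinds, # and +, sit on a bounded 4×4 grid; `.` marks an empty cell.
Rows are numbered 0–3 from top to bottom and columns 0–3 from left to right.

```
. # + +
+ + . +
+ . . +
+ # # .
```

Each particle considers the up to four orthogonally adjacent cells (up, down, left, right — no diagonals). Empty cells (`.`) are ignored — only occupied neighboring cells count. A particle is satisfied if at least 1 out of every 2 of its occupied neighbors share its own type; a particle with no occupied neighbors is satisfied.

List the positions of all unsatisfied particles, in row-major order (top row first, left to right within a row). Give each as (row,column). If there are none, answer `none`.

(0,1)

Row 0: (0,1)# 0/2 ✗ · (0,2)+ 1/2 ✓ · (0,3)+ 2/2 ✓
Row 1: (1,0)+ 2/2 ✓ · (1,1)+ 1/2 ✓ · (1,3)+ 2/2 ✓
Row 2: (2,0)+ 2/2 ✓ · (2,3)+ 1/1 ✓
Row 3: (3,0)+ 1/2 ✓ · (3,1)# 1/2 ✓ · (3,2)# 1/1 ✓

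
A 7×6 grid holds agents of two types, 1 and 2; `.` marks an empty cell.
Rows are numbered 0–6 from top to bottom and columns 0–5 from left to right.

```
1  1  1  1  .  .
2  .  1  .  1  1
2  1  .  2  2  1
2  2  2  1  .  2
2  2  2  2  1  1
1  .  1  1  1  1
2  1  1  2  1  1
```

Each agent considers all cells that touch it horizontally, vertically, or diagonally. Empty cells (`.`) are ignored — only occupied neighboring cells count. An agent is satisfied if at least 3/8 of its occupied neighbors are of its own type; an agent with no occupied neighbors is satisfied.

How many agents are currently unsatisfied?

9

Row 0: (0,0)1 1/2 ✓ · (0,1)1 3/4 ✓ · (0,2)1 3/3 ✓ · (0,3)1 3/3 ✓
Row 1: (1,0)2 1/4 ✗ · (1,2)1 4/5 ✓ · (1,4)1 3/5 ✓ · (1,5)1 2/3 ✓
Row 2: (2,0)2 3/4 ✓ · (2,1)1 1/6 ✗ · (2,3)2 2/5 ✓ · (2,4)2 2/6 ✗ · (2,5)1 2/4 ✓
Row 3: (3,0)2 4/5 ✓ · (3,1)2 6/7 ✓ · (3,2)2 5/7 ✓ · (3,3)1 1/6 ✗ · (3,5)2 1/4 ✗
Row 4: (4,0)2 3/4 ✓ · (4,1)2 5/7 ✓ · (4,2)2 4/7 ✓ · (4,3)2 2/7 ✗ · (4,4)1 5/7 ✓ · (4,5)1 3/4 ✓
Row 5: (5,0)1 1/4 ✗ · (5,2)1 3/7 ✓ · (5,3)1 5/8 ✓ · (5,4)1 6/8 ✓ · (5,5)1 5/5 ✓
Row 6: (6,0)2 0/2 ✗ · (6,1)1 3/4 ✓ · (6,2)1 3/4 ✓ · (6,3)2 0/5 ✗ · (6,4)1 4/5 ✓ · (6,5)1 3/3 ✓
Unsatisfied: (1,0), (2,1), (2,4), (3,3), (3,5), (4,3), (5,0), (6,0), (6,3) — 9 in total.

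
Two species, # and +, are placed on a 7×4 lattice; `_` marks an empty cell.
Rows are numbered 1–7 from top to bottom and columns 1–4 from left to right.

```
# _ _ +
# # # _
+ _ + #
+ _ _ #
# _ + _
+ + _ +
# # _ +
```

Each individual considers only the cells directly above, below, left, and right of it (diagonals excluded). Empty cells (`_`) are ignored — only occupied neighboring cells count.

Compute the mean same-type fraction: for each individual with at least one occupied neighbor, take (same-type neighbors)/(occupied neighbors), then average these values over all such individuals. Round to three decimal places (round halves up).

0.594

(1,1)# 1/1
(1,4)+ — no occupied neighbors
(2,1)# 2/3
(2,2)# 2/2
(2,3)# 1/2
(3,1)+ 1/2
(3,3)+ 0/2
(3,4)# 1/2
(4,1)+ 1/2
(4,4)# 1/1
(5,1)# 0/2
(5,3)+ — no occupied neighbors
(6,1)+ 1/3
(6,2)+ 1/2
(6,4)+ 1/1
(7,1)# 1/2
(7,2)# 1/2
(7,4)+ 1/1
Sum over 16 individuals: 1/1 + 2/3 + 2/2 + 1/2 + 1/2 + 0/2 + 1/2 + 1/2 + 1/1 + 0/2 + 1/3 + 1/2 + 1/1 + 1/2 + 1/2 + 1/1 = 19/2; mean = 19/2 ÷ 16 = 19/32 = 0.59375 → 0.594.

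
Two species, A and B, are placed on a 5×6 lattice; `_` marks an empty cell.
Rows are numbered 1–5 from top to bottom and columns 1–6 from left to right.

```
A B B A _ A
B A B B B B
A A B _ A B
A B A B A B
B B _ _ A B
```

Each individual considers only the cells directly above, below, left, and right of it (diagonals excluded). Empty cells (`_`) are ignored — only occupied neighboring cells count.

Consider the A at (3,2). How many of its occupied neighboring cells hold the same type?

Occupied neighbors of (3,2): (2,2)=A, (4,2)=B, (3,1)=A, (3,3)=B.
Same type (A): 2 of 4.

2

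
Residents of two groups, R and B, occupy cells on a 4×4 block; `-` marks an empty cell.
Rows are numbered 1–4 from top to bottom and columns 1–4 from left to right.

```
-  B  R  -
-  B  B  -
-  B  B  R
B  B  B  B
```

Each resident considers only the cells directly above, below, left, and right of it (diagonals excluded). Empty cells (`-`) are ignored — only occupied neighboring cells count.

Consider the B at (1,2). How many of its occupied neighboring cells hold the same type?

1

Occupied neighbors of (1,2): (2,2)=B, (1,3)=R.
Same type (B): 1 of 2.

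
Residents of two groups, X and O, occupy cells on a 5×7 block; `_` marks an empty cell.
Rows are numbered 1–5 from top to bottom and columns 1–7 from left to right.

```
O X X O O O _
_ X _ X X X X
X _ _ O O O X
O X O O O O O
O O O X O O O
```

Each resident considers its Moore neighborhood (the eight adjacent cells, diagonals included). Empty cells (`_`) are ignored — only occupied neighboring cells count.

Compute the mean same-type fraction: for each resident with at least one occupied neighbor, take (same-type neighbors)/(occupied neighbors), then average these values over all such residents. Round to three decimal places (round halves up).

Row 1: (1,1)O 0/2 · (1,2)X 2/3 · (1,3)X 3/4 · (1,4)O 1/4 · (1,5)O 2/5 · (1,6)O 1/4
Row 2: (2,2)X 3/4 · (2,4)X 2/6 · (2,5)X 2/8 · (2,6)X 3/7 · (2,7)X 2/4
Row 3: (3,1)X 2/3 · (3,4)O 4/6 · (3,5)O 5/8 · (3,6)O 4/8 · (3,7)X 2/5
Row 4: (4,1)O 2/4 · (4,2)X 1/6 · (4,3)O 4/6 · (4,4)O 6/7 · (4,5)O 7/8 · (4,6)O 7/8 · (4,7)O 4/5
Row 5: (5,1)O 2/3 · (5,2)O 4/5 · (5,3)O 3/5 · (5,4)X 0/5 · (5,5)O 4/5 · (5,6)O 5/5 · (5,7)O 3/3
Sum over 30 residents: 0/2 + 2/3 + 3/4 + 1/4 + 2/5 + 1/4 + 3/4 + 2/6 + 2/8 + 3/7 + 2/4 + 2/3 + 4/6 + 5/8 + 4/8 + 2/5 + 2/4 + 1/6 + 4/6 + 6/7 + 7/8 + 7/8 + 4/5 + 2/3 + 4/5 + 3/5 + 0/5 + 4/5 + 5/5 + 3/3 = 14317/840; mean = 14317/840 ÷ 30 = 14317/25200 = 0.568134… → 0.568.

0.568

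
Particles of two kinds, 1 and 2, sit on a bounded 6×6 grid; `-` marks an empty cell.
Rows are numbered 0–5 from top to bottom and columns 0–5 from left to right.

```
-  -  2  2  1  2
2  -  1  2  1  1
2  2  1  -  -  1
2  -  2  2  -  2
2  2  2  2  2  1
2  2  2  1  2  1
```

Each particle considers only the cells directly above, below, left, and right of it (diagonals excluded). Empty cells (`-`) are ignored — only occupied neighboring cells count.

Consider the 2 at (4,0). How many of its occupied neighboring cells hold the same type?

Occupied neighbors of (4,0): (3,0)=2, (5,0)=2, (4,1)=2.
Same type (2): 3 of 3.

3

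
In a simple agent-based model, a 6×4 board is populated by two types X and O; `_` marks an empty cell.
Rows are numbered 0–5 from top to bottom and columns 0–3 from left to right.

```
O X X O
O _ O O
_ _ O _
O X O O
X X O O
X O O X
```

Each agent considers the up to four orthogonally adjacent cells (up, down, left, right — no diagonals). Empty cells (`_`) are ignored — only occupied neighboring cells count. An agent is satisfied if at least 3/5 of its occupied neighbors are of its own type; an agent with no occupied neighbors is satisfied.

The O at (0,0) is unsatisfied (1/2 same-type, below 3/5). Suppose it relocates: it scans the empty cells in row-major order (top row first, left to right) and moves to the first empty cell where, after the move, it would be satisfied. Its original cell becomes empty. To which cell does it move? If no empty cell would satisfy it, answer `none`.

(1,1)

Vacating (0,0). Empty cells in order:
  (1,1): 2/3 same-type → satisfied — stop here.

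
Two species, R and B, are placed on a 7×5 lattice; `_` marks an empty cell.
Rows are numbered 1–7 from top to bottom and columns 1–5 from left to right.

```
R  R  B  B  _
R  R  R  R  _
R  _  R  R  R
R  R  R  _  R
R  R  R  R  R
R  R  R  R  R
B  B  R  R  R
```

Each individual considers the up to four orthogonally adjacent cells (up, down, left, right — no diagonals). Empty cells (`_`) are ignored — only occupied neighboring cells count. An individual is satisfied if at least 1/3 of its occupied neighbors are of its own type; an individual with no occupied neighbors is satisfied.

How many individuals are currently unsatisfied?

0

Row 1: (1,1)R 2/2 satisfied · (1,2)R 2/3 satisfied · (1,3)B 1/3 satisfied · (1,4)B 1/2 satisfied
Row 2: (2,1)R 3/3 satisfied · (2,2)R 3/3 satisfied · (2,3)R 3/4 satisfied · (2,4)R 2/3 satisfied
Row 3: (3,1)R 2/2 satisfied · (3,3)R 3/3 satisfied · (3,4)R 3/3 satisfied · (3,5)R 2/2 satisfied
Row 4: (4,1)R 3/3 satisfied · (4,2)R 3/3 satisfied · (4,3)R 3/3 satisfied · (4,5)R 2/2 satisfied
Row 5: (5,1)R 3/3 satisfied · (5,2)R 4/4 satisfied · (5,3)R 4/4 satisfied · (5,4)R 3/3 satisfied · (5,5)R 3/3 satisfied
Row 6: (6,1)R 2/3 satisfied · (6,2)R 3/4 satisfied · (6,3)R 4/4 satisfied · (6,4)R 4/4 satisfied · (6,5)R 3/3 satisfied
Row 7: (7,1)B 1/2 satisfied · (7,2)B 1/3 satisfied · (7,3)R 2/3 satisfied · (7,4)R 3/3 satisfied · (7,5)R 2/2 satisfied
Every one meets the threshold.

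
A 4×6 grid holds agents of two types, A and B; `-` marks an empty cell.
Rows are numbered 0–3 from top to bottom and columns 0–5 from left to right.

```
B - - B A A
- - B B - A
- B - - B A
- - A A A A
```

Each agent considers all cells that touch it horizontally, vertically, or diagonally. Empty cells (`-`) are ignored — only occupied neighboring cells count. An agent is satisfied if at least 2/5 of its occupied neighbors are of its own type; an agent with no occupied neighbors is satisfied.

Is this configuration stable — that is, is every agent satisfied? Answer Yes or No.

No

(0,0)B 0/0 satisfied
(0,3)B 2/3 satisfied
(0,4)A 2/4 satisfied
(0,5)A 2/2 satisfied
(1,2)B 3/3 satisfied
(1,3)B 3/4 satisfied
(1,5)A 3/4 satisfied
(2,1)B 1/2 satisfied
(2,4)B 1/6 not
(2,5)A 3/4 satisfied
(3,2)A 1/2 satisfied
(3,3)A 2/3 satisfied
(3,4)A 3/4 satisfied
(3,5)A 2/3 satisfied
For instance (2,4) has only 1/6 same-type neighbors, below 2/5.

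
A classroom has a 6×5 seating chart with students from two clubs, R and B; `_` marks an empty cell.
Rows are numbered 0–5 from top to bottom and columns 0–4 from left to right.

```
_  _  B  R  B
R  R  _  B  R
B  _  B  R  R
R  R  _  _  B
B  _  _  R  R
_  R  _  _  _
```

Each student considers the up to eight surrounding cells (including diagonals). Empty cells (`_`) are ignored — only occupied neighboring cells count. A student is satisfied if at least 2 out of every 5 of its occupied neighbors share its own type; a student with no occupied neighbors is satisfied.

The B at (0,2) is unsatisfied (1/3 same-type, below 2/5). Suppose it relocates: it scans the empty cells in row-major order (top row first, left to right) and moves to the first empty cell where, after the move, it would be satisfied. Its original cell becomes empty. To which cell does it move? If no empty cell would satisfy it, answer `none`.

(1,2)

Vacating (0,2). Empty cells in order:
  (0,0): 0/2 same-type → still unsatisfied.
  (0,1): 0/2 same-type → still unsatisfied.
  (1,2): 2/5 same-type → satisfied — stop here.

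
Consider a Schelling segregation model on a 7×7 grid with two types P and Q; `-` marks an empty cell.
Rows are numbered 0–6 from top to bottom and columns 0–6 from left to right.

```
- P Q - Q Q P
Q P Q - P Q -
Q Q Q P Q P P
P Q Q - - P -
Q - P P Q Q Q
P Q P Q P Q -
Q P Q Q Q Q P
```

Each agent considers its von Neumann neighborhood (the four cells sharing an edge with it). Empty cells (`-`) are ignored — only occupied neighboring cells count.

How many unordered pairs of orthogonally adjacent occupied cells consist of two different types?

Scan each occupied cell's neighbors to the right and below so each pair is counted once.
From row 0: 3 unlike of 7 pairs (running 3/7).
From row 1: 6 unlike of 8 pairs (running 9/15).
From row 2: 4 unlike of 10 pairs (running 13/25).
From row 3: 4 unlike of 5 pairs (running 17/30).
From row 4: 4 unlike of 9 pairs (running 21/39).
From row 5: 9 unlike of 11 pairs (running 30/50).
From row 6: 3 unlike of 6 pairs (running 33/56).
Total adjacent occupied pairs: 56; unlike-type pairs: 33.

33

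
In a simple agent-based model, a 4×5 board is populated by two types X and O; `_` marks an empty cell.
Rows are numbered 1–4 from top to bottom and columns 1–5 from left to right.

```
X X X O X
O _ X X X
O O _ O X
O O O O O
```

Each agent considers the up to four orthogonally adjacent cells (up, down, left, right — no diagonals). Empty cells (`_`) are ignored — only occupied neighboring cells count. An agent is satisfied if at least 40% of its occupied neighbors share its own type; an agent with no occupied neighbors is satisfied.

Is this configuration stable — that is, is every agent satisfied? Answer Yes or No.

(1,1)X 1/2 ok
(1,2)X 2/2 ok
(1,3)X 2/3 ok
(1,4)O 0/3 unhappy
(1,5)X 1/2 ok
(2,1)O 1/2 ok
(2,3)X 2/2 ok
(2,4)X 2/4 ok
(2,5)X 3/3 ok
(3,1)O 3/3 ok
(3,2)O 2/2 ok
(3,4)O 1/3 unhappy
(3,5)X 1/3 unhappy
(4,1)O 2/2 ok
(4,2)O 3/3 ok
(4,3)O 2/2 ok
(4,4)O 3/3 ok
(4,5)O 1/2 ok
For instance (1,4) has only 0/3 same-type neighbors, below 2/5.

No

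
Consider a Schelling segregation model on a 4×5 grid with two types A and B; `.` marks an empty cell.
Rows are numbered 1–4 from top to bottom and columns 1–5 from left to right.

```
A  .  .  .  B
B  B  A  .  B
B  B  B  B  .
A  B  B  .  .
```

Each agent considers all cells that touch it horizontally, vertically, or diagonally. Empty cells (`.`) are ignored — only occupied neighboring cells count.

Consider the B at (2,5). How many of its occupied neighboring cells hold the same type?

2

Occupied neighbors of (2,5): (1,5)=B, (3,4)=B.
Same type (B): 2 of 2.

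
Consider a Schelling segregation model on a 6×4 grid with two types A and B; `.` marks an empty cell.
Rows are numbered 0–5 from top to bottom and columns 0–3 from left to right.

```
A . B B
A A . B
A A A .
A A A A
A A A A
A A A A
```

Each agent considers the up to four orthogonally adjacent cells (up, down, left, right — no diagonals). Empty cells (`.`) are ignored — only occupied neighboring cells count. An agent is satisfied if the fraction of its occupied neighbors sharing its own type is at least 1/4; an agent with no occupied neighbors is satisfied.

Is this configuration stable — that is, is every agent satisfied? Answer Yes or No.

Row 0: (0,0)A 1/1 ✓ · (0,2)B 1/1 ✓ · (0,3)B 2/2 ✓
Row 1: (1,0)A 3/3 ✓ · (1,1)A 2/2 ✓ · (1,3)B 1/1 ✓
Row 2: (2,0)A 3/3 ✓ · (2,1)A 4/4 ✓ · (2,2)A 2/2 ✓
Row 3: (3,0)A 3/3 ✓ · (3,1)A 4/4 ✓ · (3,2)A 4/4 ✓ · (3,3)A 2/2 ✓
Row 4: (4,0)A 3/3 ✓ · (4,1)A 4/4 ✓ · (4,2)A 4/4 ✓ · (4,3)A 3/3 ✓
Row 5: (5,0)A 2/2 ✓ · (5,1)A 3/3 ✓ · (5,2)A 3/3 ✓ · (5,3)A 2/2 ✓
All meet the threshold, so the configuration is stable.

Yes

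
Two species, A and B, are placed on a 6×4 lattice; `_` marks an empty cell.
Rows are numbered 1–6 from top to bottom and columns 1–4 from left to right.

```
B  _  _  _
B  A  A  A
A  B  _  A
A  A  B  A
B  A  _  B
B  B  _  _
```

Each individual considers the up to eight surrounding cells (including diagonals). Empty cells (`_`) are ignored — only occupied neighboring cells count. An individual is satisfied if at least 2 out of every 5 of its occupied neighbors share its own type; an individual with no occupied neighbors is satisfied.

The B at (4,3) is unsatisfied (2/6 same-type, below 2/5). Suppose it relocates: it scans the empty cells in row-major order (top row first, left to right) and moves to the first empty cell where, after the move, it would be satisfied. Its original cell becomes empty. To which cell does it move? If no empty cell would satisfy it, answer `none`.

(1,2)

Vacating (4,3). Empty cells in order:
  (1,2): 2/4 same-type → satisfied — stop here.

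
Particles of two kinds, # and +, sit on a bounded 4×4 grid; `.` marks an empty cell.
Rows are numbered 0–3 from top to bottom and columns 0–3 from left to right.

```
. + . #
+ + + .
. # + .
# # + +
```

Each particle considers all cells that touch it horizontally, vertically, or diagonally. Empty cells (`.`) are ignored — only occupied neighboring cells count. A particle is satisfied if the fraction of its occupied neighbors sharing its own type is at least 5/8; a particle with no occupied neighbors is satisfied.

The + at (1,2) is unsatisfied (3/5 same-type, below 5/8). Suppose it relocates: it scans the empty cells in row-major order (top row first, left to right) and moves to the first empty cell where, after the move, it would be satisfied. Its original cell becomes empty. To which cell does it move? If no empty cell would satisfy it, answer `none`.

Vacating (1,2). Empty cells in order:
  (0,0): 3/3 same-type → satisfied — stop here.

(0,0)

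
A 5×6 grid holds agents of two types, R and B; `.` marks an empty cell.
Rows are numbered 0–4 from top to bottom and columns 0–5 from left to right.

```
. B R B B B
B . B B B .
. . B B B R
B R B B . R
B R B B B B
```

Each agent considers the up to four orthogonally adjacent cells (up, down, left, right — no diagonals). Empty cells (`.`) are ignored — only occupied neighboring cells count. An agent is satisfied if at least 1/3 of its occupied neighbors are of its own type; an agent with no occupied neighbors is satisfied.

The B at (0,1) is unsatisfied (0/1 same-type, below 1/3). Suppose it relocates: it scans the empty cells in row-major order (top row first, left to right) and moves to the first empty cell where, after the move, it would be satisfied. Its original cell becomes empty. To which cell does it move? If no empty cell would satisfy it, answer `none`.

Vacating (0,1). Empty cells in order:
  (0,0): 1/1 same-type → satisfied — stop here.

(0,0)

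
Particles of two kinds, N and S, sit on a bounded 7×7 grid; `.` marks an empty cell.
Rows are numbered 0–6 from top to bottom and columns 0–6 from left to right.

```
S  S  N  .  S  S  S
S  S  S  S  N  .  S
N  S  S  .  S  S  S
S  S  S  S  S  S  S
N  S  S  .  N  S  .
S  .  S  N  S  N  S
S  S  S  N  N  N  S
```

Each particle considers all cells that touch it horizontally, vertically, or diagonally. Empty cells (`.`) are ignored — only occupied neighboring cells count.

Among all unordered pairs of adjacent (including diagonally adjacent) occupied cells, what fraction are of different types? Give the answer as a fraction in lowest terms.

Scan each occupied cell's neighbors to the right and below (and the two forward diagonals) so each pair is counted once.
Row 0: S(0,0)–S(0,1)= S(0,0)–S(1,0)= S(0,0)–S(1,1)= S(0,1)–N(0,2)≠ S(0,1)–S(1,1)= S(0,1)–S(1,2)= S(0,1)–S(1,0)= N(0,2)–S(1,2)≠ N(0,2)–S(1,3)≠ N(0,2)–S(1,1)≠ S(0,4)–S(0,5)= S(0,4)–N(1,4)≠ S(0,4)–S(1,3)= S(0,5)–S(0,6)= S(0,5)–S(1,6)= S(0,5)–N(1,4)≠ S(0,6)–S(1,6)=  → 6/17 unlike.
Row 1: S(1,0)–S(1,1)= S(1,0)–N(2,0)≠ S(1,0)–S(2,1)= S(1,1)–S(1,2)= S(1,1)–S(2,1)= S(1,1)–S(2,2)= S(1,1)–N(2,0)≠ S(1,2)–S(1,3)= S(1,2)–S(2,2)= S(1,2)–S(2,1)= S(1,3)–N(1,4)≠ S(1,3)–S(2,4)= S(1,3)–S(2,2)= N(1,4)–S(2,4)≠ N(1,4)–S(2,5)≠ S(1,6)–S(2,6)= S(1,6)–S(2,5)=  → 5/17 unlike.
Row 2: N(2,0)–S(2,1)≠ N(2,0)–S(3,0)≠ N(2,0)–S(3,1)≠ S(2,1)–S(2,2)= S(2,1)–S(3,1)= S(2,1)–S(3,2)= S(2,1)–S(3,0)= S(2,2)–S(3,2)= S(2,2)–S(3,3)= S(2,2)–S(3,1)= S(2,4)–S(2,5)= S(2,4)–S(3,4)= S(2,4)–S(3,5)= S(2,4)–S(3,3)= S(2,5)–S(2,6)= S(2,5)–S(3,5)= S(2,5)–S(3,6)= S(2,5)–S(3,4)= S(2,6)–S(3,6)= S(2,6)–S(3,5)=  → 3/20 unlike.
Row 3: S(3,0)–S(3,1)= S(3,0)–N(4,0)≠ S(3,0)–S(4,1)= S(3,1)–S(3,2)= S(3,1)–S(4,1)= S(3,1)–S(4,2)= S(3,1)–N(4,0)≠ S(3,2)–S(3,3)= S(3,2)–S(4,2)= S(3,2)–S(4,1)= S(3,3)–S(3,4)= S(3,3)–N(4,4)≠ S(3,3)–S(4,2)= S(3,4)–S(3,5)= S(3,4)–N(4,4)≠ S(3,4)–S(4,5)= S(3,5)–S(3,6)= S(3,5)–S(4,5)= S(3,5)–N(4,4)≠ S(3,6)–S(4,5)=  → 5/20 unlike.
Row 4: N(4,0)–S(4,1)≠ N(4,0)–S(5,0)≠ S(4,1)–S(4,2)= S(4,1)–S(5,2)= S(4,1)–S(5,0)= S(4,2)–S(5,2)= S(4,2)–N(5,3)≠ N(4,4)–S(4,5)≠ N(4,4)–S(5,4)≠ N(4,4)–N(5,5)= N(4,4)–N(5,3)= S(4,5)–N(5,5)≠ S(4,5)–S(5,6)= S(4,5)–S(5,4)=  → 6/14 unlike.
Row 5: S(5,0)–S(6,0)= S(5,0)–S(6,1)= S(5,2)–N(5,3)≠ S(5,2)–S(6,2)= S(5,2)–N(6,3)≠ S(5,2)–S(6,1)= N(5,3)–S(5,4)≠ N(5,3)–N(6,3)= N(5,3)–N(6,4)= N(5,3)–S(6,2)≠ S(5,4)–N(5,5)≠ S(5,4)–N(6,4)≠ S(5,4)–N(6,5)≠ S(5,4)–N(6,3)≠ N(5,5)–S(5,6)≠ N(5,5)–N(6,5)= N(5,5)–S(6,6)≠ N(5,5)–N(6,4)= S(5,6)–S(6,6)= S(5,6)–N(6,5)≠  → 11/20 unlike.
Row 6: S(6,0)–S(6,1)= S(6,1)–S(6,2)= S(6,2)–N(6,3)≠ N(6,3)–N(6,4)= N(6,4)–N(6,5)= N(6,5)–S(6,6)≠  → 2/6 unlike.
Total adjacent occupied pairs: 114; unlike-type pairs: 38.
38/114 reduces to 1/3.

1/3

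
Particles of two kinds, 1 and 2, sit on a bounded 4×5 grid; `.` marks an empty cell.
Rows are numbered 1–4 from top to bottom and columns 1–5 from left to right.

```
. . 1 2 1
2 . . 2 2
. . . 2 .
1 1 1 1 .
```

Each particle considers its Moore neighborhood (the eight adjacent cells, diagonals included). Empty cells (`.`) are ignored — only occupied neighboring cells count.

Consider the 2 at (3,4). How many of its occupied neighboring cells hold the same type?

Occupied neighbors of (3,4): (2,4)=2, (2,5)=2, (4,3)=1, (4,4)=1.
Same type (2): 2 of 4.

2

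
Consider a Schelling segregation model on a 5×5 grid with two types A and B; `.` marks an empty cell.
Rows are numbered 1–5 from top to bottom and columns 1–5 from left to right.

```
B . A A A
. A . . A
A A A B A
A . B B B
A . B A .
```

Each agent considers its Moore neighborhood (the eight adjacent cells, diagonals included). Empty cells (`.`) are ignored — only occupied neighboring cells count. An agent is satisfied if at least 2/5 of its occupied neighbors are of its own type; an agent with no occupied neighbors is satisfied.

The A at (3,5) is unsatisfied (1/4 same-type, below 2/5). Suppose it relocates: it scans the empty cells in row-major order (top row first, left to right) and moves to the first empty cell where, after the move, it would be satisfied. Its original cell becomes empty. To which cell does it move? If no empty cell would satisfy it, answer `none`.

(1,2)

Vacating (3,5). Empty cells in order:
  (1,2): 2/3 same-type → satisfied — stop here.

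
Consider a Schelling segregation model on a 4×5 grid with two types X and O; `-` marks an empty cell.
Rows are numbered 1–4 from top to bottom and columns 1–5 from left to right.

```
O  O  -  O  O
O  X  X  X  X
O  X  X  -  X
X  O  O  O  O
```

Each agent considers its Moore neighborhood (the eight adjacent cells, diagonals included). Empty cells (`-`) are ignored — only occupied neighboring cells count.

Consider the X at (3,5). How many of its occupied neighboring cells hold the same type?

2

Occupied neighbors of (3,5): (2,4)=X, (2,5)=X, (4,4)=O, (4,5)=O.
Same type (X): 2 of 4.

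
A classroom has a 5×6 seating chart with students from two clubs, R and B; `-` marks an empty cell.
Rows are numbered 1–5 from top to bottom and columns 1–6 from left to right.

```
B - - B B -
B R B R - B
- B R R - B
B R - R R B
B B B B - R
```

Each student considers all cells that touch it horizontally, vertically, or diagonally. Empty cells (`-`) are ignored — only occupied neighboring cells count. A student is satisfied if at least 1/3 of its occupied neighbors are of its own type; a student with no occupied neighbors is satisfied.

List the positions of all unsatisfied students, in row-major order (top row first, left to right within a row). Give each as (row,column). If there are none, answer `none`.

Row 1: (1,1)B 1/2 ok · (1,4)B 2/3 ok · (1,5)B 2/3 ok
Row 2: (2,1)B 2/3 ok · (2,2)R 1/5 unhappy · (2,3)B 2/6 ok · (2,4)R 2/5 ok · (2,6)B 2/2 ok
Row 3: (3,2)B 3/6 ok · (3,3)R 5/7 ok · (3,4)R 4/5 ok · (3,6)B 2/3 ok
Row 4: (4,1)B 3/4 ok · (4,2)R 1/6 unhappy · (4,4)R 3/5 ok · (4,5)R 3/6 ok · (4,6)B 1/3 ok
Row 5: (5,1)B 2/3 ok · (5,2)B 3/4 ok · (5,3)B 2/4 ok · (5,4)B 1/3 ok · (5,6)R 1/2 ok

(2,2), (4,2)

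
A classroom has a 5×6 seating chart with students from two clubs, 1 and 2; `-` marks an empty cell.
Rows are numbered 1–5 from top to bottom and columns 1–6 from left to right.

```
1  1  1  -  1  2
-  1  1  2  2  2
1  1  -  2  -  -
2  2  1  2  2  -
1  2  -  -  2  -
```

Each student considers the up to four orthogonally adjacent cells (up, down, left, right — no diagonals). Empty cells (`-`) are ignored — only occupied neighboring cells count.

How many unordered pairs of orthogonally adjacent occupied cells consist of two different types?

9

Scan each occupied cell's neighbors to the right and below so each pair is counted once.
From row 1: 2 unlike of 7 pairs (running 2/7).
From row 2: 1 unlike of 6 pairs (running 3/13).
From row 3: 2 unlike of 4 pairs (running 5/17).
From row 4: 3 unlike of 7 pairs (running 8/24).
From row 5: 1 unlike of 1 pairs (running 9/25).
Total adjacent occupied pairs: 25; unlike-type pairs: 9.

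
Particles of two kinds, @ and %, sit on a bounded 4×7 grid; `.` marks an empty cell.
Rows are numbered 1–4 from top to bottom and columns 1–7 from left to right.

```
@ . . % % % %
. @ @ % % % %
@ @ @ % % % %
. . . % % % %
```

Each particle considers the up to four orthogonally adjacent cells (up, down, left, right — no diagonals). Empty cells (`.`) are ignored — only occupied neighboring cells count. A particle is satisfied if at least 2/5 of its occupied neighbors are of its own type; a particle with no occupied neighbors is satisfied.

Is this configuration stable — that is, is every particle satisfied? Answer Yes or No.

Row 1: (1,1)@ 0/0 satisfied · (1,4)% 2/2 satisfied · (1,5)% 3/3 satisfied · (1,6)% 3/3 satisfied · (1,7)% 2/2 satisfied
Row 2: (2,2)@ 2/2 satisfied · (2,3)@ 2/3 satisfied · (2,4)% 3/4 satisfied · (2,5)% 4/4 satisfied · (2,6)% 4/4 satisfied · (2,7)% 3/3 satisfied
Row 3: (3,1)@ 1/1 satisfied · (3,2)@ 3/3 satisfied · (3,3)@ 2/3 satisfied · (3,4)% 3/4 satisfied · (3,5)% 4/4 satisfied · (3,6)% 4/4 satisfied · (3,7)% 3/3 satisfied
Row 4: (4,4)% 2/2 satisfied · (4,5)% 3/3 satisfied · (4,6)% 3/3 satisfied · (4,7)% 2/2 satisfied
All meet the threshold, so the configuration is stable.

Yes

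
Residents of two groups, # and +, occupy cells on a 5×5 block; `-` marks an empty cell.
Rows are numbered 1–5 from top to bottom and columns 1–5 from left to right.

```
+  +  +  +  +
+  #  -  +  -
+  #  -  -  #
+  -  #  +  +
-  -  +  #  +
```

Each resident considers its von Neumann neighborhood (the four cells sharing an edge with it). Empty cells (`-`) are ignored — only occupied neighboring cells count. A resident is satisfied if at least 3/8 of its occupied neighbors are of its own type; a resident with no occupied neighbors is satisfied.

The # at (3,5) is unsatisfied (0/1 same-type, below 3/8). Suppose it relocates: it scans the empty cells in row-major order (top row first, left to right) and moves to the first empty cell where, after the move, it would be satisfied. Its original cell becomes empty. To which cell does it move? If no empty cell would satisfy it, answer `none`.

(3,3)

Vacating (3,5). Empty cells in order:
  (2,3): 1/3 same-type → still unsatisfied.
  (2,5): 0/2 same-type → still unsatisfied.
  (3,3): 2/2 same-type → satisfied — stop here.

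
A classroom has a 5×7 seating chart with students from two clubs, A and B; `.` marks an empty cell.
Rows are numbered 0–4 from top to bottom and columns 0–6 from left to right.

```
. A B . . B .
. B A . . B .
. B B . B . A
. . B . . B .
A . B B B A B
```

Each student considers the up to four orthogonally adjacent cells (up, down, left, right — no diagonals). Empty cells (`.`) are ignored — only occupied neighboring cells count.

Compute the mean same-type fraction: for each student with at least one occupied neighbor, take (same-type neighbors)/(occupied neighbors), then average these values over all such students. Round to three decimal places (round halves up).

0.500

(0,1)A 0/2
(0,2)B 0/2
(0,5)B 1/1
(1,1)B 1/3
(1,2)A 0/3
(1,5)B 1/1
(2,1)B 2/2
(2,2)B 2/3
(2,4)B — no occupied neighbors
(2,6)A — no occupied neighbors
(3,2)B 2/2
(3,5)B 0/1
(4,0)A — no occupied neighbors
(4,2)B 2/2
(4,3)B 2/2
(4,4)B 1/2
(4,5)A 0/3
(4,6)B 0/1
Sum over 15 students: 0/2 + 0/2 + 1/1 + 1/3 + 0/3 + 1/1 + 2/2 + 2/3 + 2/2 + 0/1 + 2/2 + 2/2 + 1/2 + 0/3 + 0/1 = 15/2; mean = 15/2 ÷ 15 = 1/2 = 0.5 → 0.500.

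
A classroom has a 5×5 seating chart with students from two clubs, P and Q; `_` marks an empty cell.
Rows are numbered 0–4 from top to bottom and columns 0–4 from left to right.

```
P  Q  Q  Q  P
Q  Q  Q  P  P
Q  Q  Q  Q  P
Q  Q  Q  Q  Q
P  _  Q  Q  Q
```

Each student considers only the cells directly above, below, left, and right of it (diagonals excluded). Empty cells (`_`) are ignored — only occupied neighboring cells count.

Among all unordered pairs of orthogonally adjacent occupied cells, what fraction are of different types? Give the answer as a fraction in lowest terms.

9/37

Scan each occupied cell's neighbors to the right and below so each pair is counted once.
Row 0: P(0,0)–Q(0,1)≠ P(0,0)–Q(1,0)≠ Q(0,1)–Q(0,2)= Q(0,1)–Q(1,1)= Q(0,2)–Q(0,3)= Q(0,2)–Q(1,2)= Q(0,3)–P(0,4)≠ Q(0,3)–P(1,3)≠ P(0,4)–P(1,4)=  → 4/9 unlike.
Row 1: Q(1,0)–Q(1,1)= Q(1,0)–Q(2,0)= Q(1,1)–Q(1,2)= Q(1,1)–Q(2,1)= Q(1,2)–P(1,3)≠ Q(1,2)–Q(2,2)= P(1,3)–P(1,4)= P(1,3)–Q(2,3)≠ P(1,4)–P(2,4)=  → 2/9 unlike.
Row 2: Q(2,0)–Q(2,1)= Q(2,0)–Q(3,0)= Q(2,1)–Q(2,2)= Q(2,1)–Q(3,1)= Q(2,2)–Q(2,3)= Q(2,2)–Q(3,2)= Q(2,3)–P(2,4)≠ Q(2,3)–Q(3,3)= P(2,4)–Q(3,4)≠  → 2/9 unlike.
Row 3: Q(3,0)–Q(3,1)= Q(3,0)–P(4,0)≠ Q(3,1)–Q(3,2)= Q(3,2)–Q(3,3)= Q(3,2)–Q(4,2)= Q(3,3)–Q(3,4)= Q(3,3)–Q(4,3)= Q(3,4)–Q(4,4)=  → 1/8 unlike.
Row 4: Q(4,2)–Q(4,3)= Q(4,3)–Q(4,4)=  → 0/2 unlike.
Total adjacent occupied pairs: 37; unlike-type pairs: 9.
9/37 is already in lowest terms.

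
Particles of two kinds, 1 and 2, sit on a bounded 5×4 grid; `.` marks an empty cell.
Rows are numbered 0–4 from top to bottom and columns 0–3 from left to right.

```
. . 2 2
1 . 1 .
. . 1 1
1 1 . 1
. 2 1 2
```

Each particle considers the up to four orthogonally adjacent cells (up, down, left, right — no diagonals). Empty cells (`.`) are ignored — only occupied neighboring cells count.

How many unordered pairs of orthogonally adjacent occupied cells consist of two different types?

Scan each occupied cell's neighbors to the right and below so each pair is counted once.
From row 0: 1 unlike of 2 pairs (running 1/2).
From row 1: 0 unlike of 1 pairs (running 1/3).
From row 2: 0 unlike of 2 pairs (running 1/5).
From row 3: 2 unlike of 3 pairs (running 3/8).
From row 4: 2 unlike of 2 pairs (running 5/10).
Total adjacent occupied pairs: 10; unlike-type pairs: 5.

5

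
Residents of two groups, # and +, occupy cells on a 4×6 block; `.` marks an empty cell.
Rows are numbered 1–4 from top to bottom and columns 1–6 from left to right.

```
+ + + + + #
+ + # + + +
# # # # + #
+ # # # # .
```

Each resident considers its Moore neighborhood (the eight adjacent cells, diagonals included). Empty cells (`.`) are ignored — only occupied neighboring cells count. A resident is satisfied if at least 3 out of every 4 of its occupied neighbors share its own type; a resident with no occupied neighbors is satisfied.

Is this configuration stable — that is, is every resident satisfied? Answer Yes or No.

(1,1)+ 3/3 ✓
(1,2)+ 4/5 ✓
(1,3)+ 4/5 ✓
(1,4)+ 4/5 ✓
(1,5)+ 4/5 ✓
(1,6)# 0/3 ✗
(2,1)+ 3/5 ✗
(2,2)+ 4/8 ✗
(2,3)# 3/8 ✗
(2,4)+ 5/8 ✗
(2,5)+ 5/8 ✗
(2,6)+ 3/5 ✗
(3,1)# 2/5 ✗
(3,2)# 5/8 ✗
(3,3)# 6/8 ✓
(3,4)# 5/8 ✗
(3,5)+ 3/7 ✗
(3,6)# 1/4 ✗
(4,1)+ 0/3 ✗
(4,2)# 4/5 ✓
(4,3)# 5/5 ✓
(4,4)# 4/5 ✓
(4,5)# 3/4 ✓
For instance (1,6) has only 0/3 same-type neighbors, below 3/4.

No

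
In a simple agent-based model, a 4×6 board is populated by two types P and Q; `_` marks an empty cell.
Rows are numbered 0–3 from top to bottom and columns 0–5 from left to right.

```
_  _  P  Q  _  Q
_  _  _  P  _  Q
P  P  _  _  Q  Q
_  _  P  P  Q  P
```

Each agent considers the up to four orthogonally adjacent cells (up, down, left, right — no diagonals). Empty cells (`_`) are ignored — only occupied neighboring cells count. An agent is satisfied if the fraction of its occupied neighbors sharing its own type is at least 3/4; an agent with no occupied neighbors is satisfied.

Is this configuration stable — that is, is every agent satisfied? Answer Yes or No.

No

(0,2)P 0/1 unhappy
(0,3)Q 0/2 unhappy
(0,5)Q 1/1 ok
(1,3)P 0/1 unhappy
(1,5)Q 2/2 ok
(2,0)P 1/1 ok
(2,1)P 1/1 ok
(2,4)Q 2/2 ok
(2,5)Q 2/3 unhappy
(3,2)P 1/1 ok
(3,3)P 1/2 unhappy
(3,4)Q 1/3 unhappy
(3,5)P 0/2 unhappy
For instance (0,2) has only 0/1 same-type neighbors, below 3/4.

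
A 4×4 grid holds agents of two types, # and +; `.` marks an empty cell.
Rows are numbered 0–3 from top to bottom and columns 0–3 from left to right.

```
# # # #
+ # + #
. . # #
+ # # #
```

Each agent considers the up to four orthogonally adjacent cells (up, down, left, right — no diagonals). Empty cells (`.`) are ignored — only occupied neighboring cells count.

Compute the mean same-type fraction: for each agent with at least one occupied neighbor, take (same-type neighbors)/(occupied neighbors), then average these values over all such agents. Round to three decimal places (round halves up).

0.595

Row 0: (0,0)# 1/2 · (0,1)# 3/3 · (0,2)# 2/3 · (0,3)# 2/2
Row 1: (1,0)+ 0/2 · (1,1)# 1/3 · (1,2)+ 0/4 · (1,3)# 2/3
Row 2: (2,2)# 2/3 · (2,3)# 3/3
Row 3: (3,0)+ 0/1 · (3,1)# 1/2 · (3,2)# 3/3 · (3,3)# 2/2
Sum over 14 agents: 1/2 + 3/3 + 2/3 + 2/2 + 0/2 + 1/3 + 0/4 + 2/3 + 2/3 + 3/3 + 0/1 + 1/2 + 3/3 + 2/2 = 25/3; mean = 25/3 ÷ 14 = 25/42 = 0.595238… → 0.595.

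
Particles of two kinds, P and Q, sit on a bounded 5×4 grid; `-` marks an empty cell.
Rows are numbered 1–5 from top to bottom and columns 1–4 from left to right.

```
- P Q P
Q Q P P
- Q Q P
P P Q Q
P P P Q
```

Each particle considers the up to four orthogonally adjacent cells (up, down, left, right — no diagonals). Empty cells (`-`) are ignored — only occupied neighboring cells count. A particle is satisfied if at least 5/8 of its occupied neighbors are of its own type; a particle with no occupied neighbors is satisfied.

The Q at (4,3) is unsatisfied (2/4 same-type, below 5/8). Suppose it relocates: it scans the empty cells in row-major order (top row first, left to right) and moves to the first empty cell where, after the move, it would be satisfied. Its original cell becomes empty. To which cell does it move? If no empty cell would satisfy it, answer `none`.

Vacating (4,3). Empty cells in order:
  (1,1): 1/2 same-type → still unsatisfied.
  (3,1): 2/3 same-type → satisfied — stop here.

(3,1)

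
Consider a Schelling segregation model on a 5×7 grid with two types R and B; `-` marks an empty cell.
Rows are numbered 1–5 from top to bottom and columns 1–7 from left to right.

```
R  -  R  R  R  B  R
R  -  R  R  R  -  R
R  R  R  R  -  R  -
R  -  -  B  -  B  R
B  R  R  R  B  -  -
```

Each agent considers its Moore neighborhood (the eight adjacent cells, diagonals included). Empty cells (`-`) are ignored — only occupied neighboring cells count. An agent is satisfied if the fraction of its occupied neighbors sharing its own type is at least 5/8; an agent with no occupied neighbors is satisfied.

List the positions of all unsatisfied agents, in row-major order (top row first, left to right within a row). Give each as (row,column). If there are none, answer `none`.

(1,6), (1,7), (4,4), (4,6), (4,7), (5,1), (5,4)

Row 1: (1,1)R 1/1 ok · (1,3)R 3/3 ok · (1,4)R 5/5 ok · (1,5)R 3/4 ok · (1,6)B 0/4 unhappy · (1,7)R 1/2 unhappy
Row 2: (2,1)R 3/3 ok · (2,3)R 6/6 ok · (2,4)R 7/7 ok · (2,5)R 5/6 ok · (2,7)R 2/3 ok
Row 3: (3,1)R 3/3 ok · (3,2)R 5/5 ok · (3,3)R 4/5 ok · (3,4)R 4/5 ok · (3,6)R 3/4 ok
Row 4: (4,1)R 3/4 ok · (4,4)B 1/5 unhappy · (4,6)B 1/3 unhappy · (4,7)R 1/2 unhappy
Row 5: (5,1)B 0/2 unhappy · (5,2)R 2/3 ok · (5,3)R 2/3 ok · (5,4)R 1/3 unhappy · (5,5)B 2/3 ok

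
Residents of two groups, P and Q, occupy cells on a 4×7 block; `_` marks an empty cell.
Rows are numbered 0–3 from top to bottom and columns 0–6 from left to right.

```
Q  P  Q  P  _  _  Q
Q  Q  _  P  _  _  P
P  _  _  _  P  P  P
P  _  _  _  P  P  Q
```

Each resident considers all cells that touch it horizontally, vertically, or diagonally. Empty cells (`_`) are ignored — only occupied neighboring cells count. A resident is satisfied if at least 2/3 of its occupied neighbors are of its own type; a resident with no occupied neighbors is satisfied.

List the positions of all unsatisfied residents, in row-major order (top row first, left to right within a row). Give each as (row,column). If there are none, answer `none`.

(0,1), (0,2), (0,3), (0,6), (1,0), (1,1), (2,0), (3,6)

Row 0: (0,0)Q 2/3 ok · (0,1)P 0/4 unhappy · (0,2)Q 1/4 unhappy · (0,3)P 1/2 unhappy · (0,6)Q 0/1 unhappy
Row 1: (1,0)Q 2/4 unhappy · (1,1)Q 3/5 unhappy · (1,3)P 2/3 ok · (1,6)P 2/3 ok
Row 2: (2,0)P 1/3 unhappy · (2,4)P 4/4 ok · (2,5)P 5/6 ok · (2,6)P 3/4 ok
Row 3: (3,0)P 1/1 ok · (3,4)P 3/3 ok · (3,5)P 4/5 ok · (3,6)Q 0/3 unhappy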